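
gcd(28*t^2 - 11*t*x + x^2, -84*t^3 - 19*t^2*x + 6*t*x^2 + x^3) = -4*t + x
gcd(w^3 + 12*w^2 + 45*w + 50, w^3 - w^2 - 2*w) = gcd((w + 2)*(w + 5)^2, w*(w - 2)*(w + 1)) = 1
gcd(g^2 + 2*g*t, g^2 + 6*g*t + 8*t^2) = g + 2*t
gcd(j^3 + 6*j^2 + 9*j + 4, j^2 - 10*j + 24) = 1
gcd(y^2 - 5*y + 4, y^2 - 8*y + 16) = y - 4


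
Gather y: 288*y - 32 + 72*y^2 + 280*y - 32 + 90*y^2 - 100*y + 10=162*y^2 + 468*y - 54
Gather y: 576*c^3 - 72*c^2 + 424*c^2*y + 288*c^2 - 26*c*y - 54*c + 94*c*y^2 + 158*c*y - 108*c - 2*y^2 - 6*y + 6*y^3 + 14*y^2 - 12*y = 576*c^3 + 216*c^2 - 162*c + 6*y^3 + y^2*(94*c + 12) + y*(424*c^2 + 132*c - 18)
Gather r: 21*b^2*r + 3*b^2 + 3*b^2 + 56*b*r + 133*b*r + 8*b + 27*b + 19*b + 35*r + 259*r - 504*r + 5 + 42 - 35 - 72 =6*b^2 + 54*b + r*(21*b^2 + 189*b - 210) - 60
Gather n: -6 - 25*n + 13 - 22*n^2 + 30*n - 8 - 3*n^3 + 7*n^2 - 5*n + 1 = -3*n^3 - 15*n^2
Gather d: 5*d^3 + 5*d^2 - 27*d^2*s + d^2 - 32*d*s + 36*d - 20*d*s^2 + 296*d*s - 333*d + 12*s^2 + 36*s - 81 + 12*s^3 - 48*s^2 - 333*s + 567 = 5*d^3 + d^2*(6 - 27*s) + d*(-20*s^2 + 264*s - 297) + 12*s^3 - 36*s^2 - 297*s + 486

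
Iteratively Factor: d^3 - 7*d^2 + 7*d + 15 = (d + 1)*(d^2 - 8*d + 15) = (d - 3)*(d + 1)*(d - 5)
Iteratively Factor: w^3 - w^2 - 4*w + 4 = (w + 2)*(w^2 - 3*w + 2) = (w - 2)*(w + 2)*(w - 1)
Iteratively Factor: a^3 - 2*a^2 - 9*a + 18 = (a - 2)*(a^2 - 9) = (a - 3)*(a - 2)*(a + 3)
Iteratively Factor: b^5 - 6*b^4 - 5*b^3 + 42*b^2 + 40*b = (b - 5)*(b^4 - b^3 - 10*b^2 - 8*b) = (b - 5)*(b + 2)*(b^3 - 3*b^2 - 4*b) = (b - 5)*(b + 1)*(b + 2)*(b^2 - 4*b) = (b - 5)*(b - 4)*(b + 1)*(b + 2)*(b)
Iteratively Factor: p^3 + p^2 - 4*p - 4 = (p + 1)*(p^2 - 4) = (p + 1)*(p + 2)*(p - 2)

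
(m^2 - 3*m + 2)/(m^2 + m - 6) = (m - 1)/(m + 3)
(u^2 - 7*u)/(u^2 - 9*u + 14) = u/(u - 2)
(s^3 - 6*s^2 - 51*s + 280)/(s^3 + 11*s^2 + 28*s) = (s^2 - 13*s + 40)/(s*(s + 4))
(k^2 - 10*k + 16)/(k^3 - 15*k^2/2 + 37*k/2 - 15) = 2*(k - 8)/(2*k^2 - 11*k + 15)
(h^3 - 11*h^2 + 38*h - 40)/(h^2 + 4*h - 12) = (h^2 - 9*h + 20)/(h + 6)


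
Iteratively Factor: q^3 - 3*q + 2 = (q + 2)*(q^2 - 2*q + 1) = (q - 1)*(q + 2)*(q - 1)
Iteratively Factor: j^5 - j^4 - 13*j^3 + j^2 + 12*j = (j)*(j^4 - j^3 - 13*j^2 + j + 12) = j*(j - 4)*(j^3 + 3*j^2 - j - 3) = j*(j - 4)*(j + 1)*(j^2 + 2*j - 3) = j*(j - 4)*(j + 1)*(j + 3)*(j - 1)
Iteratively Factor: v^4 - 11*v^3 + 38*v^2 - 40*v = (v - 5)*(v^3 - 6*v^2 + 8*v) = (v - 5)*(v - 4)*(v^2 - 2*v) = v*(v - 5)*(v - 4)*(v - 2)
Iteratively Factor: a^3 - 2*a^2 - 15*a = (a)*(a^2 - 2*a - 15) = a*(a + 3)*(a - 5)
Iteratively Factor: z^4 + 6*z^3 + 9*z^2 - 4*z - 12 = (z + 2)*(z^3 + 4*z^2 + z - 6) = (z - 1)*(z + 2)*(z^2 + 5*z + 6) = (z - 1)*(z + 2)^2*(z + 3)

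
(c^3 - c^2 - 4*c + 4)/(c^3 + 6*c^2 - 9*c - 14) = (c^2 + c - 2)/(c^2 + 8*c + 7)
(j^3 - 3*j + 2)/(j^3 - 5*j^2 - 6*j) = (-j^3 + 3*j - 2)/(j*(-j^2 + 5*j + 6))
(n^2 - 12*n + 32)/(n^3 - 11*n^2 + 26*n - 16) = (n - 4)/(n^2 - 3*n + 2)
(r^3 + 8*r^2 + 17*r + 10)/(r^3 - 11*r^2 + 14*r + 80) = (r^2 + 6*r + 5)/(r^2 - 13*r + 40)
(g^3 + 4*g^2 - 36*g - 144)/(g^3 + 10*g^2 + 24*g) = (g - 6)/g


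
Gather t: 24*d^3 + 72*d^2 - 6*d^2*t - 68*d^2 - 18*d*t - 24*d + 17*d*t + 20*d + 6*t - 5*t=24*d^3 + 4*d^2 - 4*d + t*(-6*d^2 - d + 1)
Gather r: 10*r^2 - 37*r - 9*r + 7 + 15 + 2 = 10*r^2 - 46*r + 24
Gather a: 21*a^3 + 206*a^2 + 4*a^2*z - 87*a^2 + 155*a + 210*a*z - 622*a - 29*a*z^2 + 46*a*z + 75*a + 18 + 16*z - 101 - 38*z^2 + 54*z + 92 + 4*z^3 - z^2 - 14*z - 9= 21*a^3 + a^2*(4*z + 119) + a*(-29*z^2 + 256*z - 392) + 4*z^3 - 39*z^2 + 56*z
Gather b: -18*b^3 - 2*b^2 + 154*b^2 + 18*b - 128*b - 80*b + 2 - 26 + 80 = -18*b^3 + 152*b^2 - 190*b + 56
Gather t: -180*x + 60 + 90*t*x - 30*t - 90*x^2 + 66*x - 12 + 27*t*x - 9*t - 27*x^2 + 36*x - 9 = t*(117*x - 39) - 117*x^2 - 78*x + 39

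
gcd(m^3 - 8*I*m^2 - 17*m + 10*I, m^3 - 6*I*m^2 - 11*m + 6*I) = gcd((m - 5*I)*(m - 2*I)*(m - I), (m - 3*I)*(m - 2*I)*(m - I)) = m^2 - 3*I*m - 2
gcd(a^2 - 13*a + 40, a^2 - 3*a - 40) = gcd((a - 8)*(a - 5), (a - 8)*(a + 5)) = a - 8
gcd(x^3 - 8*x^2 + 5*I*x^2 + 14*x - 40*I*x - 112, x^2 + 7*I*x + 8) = 1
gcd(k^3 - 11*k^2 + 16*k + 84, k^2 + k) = 1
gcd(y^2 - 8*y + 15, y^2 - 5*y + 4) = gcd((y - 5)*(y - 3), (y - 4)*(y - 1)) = 1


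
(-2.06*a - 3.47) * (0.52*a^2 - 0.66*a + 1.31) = -1.0712*a^3 - 0.4448*a^2 - 0.4084*a - 4.5457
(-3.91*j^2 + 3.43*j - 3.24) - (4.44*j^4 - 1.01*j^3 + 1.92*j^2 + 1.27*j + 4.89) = -4.44*j^4 + 1.01*j^3 - 5.83*j^2 + 2.16*j - 8.13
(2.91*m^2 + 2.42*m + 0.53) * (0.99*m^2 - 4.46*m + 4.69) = 2.8809*m^4 - 10.5828*m^3 + 3.3794*m^2 + 8.986*m + 2.4857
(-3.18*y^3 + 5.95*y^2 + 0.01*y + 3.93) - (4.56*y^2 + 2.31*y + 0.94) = -3.18*y^3 + 1.39*y^2 - 2.3*y + 2.99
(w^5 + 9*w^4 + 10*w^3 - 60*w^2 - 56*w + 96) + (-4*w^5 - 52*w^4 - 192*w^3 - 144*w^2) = -3*w^5 - 43*w^4 - 182*w^3 - 204*w^2 - 56*w + 96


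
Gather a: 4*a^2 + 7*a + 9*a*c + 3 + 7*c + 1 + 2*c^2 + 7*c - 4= 4*a^2 + a*(9*c + 7) + 2*c^2 + 14*c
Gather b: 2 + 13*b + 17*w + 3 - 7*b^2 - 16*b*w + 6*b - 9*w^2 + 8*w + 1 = -7*b^2 + b*(19 - 16*w) - 9*w^2 + 25*w + 6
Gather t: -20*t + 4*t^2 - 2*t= 4*t^2 - 22*t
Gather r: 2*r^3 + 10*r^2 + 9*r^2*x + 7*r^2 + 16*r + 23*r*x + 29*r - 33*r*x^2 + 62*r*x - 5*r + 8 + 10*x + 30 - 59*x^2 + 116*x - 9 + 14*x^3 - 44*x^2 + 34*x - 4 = 2*r^3 + r^2*(9*x + 17) + r*(-33*x^2 + 85*x + 40) + 14*x^3 - 103*x^2 + 160*x + 25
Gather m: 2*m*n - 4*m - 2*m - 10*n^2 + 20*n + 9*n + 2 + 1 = m*(2*n - 6) - 10*n^2 + 29*n + 3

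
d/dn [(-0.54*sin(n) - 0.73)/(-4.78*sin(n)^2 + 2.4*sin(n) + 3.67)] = (-6.9788*sin(n) + 1.2906*cos(2*n) - 1.5204)*cos(n)/(-4.78*sin(n)^2 + 2.4*sin(n) + 3.67)^2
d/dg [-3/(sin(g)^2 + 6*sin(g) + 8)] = 6*(sin(g) + 3)*cos(g)/(sin(g)^2 + 6*sin(g) + 8)^2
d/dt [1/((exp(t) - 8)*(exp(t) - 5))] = (13 - 2*exp(t))*exp(t)/(exp(4*t) - 26*exp(3*t) + 249*exp(2*t) - 1040*exp(t) + 1600)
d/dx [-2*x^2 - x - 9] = -4*x - 1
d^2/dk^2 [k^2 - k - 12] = 2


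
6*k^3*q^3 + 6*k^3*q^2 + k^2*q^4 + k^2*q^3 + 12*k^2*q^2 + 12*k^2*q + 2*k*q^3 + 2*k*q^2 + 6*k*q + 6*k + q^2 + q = (6*k + q)*(q + 1)*(k*q + 1)^2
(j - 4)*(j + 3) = j^2 - j - 12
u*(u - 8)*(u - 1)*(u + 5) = u^4 - 4*u^3 - 37*u^2 + 40*u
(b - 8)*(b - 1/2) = b^2 - 17*b/2 + 4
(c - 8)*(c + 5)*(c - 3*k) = c^3 - 3*c^2*k - 3*c^2 + 9*c*k - 40*c + 120*k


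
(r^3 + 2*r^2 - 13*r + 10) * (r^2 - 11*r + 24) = r^5 - 9*r^4 - 11*r^3 + 201*r^2 - 422*r + 240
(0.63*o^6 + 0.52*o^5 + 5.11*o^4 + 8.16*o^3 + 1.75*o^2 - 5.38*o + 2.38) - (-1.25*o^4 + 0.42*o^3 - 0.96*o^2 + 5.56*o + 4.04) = 0.63*o^6 + 0.52*o^5 + 6.36*o^4 + 7.74*o^3 + 2.71*o^2 - 10.94*o - 1.66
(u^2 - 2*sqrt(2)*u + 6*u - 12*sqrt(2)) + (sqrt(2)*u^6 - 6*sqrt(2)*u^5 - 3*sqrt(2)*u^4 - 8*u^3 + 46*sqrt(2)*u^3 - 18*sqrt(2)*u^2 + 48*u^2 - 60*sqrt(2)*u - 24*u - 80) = sqrt(2)*u^6 - 6*sqrt(2)*u^5 - 3*sqrt(2)*u^4 - 8*u^3 + 46*sqrt(2)*u^3 - 18*sqrt(2)*u^2 + 49*u^2 - 62*sqrt(2)*u - 18*u - 80 - 12*sqrt(2)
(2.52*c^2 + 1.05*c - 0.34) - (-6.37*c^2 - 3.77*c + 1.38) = 8.89*c^2 + 4.82*c - 1.72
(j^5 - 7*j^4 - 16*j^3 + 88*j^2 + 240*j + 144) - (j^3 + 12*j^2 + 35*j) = j^5 - 7*j^4 - 17*j^3 + 76*j^2 + 205*j + 144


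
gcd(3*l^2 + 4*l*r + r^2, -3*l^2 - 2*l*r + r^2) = l + r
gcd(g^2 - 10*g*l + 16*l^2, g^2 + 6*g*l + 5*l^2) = 1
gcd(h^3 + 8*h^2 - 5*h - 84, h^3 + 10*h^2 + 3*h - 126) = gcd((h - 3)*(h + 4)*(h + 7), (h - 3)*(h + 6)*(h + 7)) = h^2 + 4*h - 21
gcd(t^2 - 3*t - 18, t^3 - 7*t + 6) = t + 3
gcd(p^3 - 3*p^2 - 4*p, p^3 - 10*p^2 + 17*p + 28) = p^2 - 3*p - 4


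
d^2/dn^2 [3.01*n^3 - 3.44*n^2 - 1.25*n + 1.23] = 18.06*n - 6.88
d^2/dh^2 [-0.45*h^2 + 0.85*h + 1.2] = -0.900000000000000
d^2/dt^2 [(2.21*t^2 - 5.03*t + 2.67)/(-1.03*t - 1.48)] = (-1.77635683940025e-15*t - 30.682238)/(1.092727*t^3 + 4.710396*t^2 + 6.768336*t + 3.241792)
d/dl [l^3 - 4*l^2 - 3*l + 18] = 3*l^2 - 8*l - 3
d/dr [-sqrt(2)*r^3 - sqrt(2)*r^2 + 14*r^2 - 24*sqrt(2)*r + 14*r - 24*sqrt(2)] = -3*sqrt(2)*r^2 - 2*sqrt(2)*r + 28*r - 24*sqrt(2) + 14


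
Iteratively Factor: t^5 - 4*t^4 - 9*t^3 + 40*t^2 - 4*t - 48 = (t - 2)*(t^4 - 2*t^3 - 13*t^2 + 14*t + 24) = (t - 2)*(t + 3)*(t^3 - 5*t^2 + 2*t + 8) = (t - 4)*(t - 2)*(t + 3)*(t^2 - t - 2) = (t - 4)*(t - 2)^2*(t + 3)*(t + 1)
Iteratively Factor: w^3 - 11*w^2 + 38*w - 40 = (w - 4)*(w^2 - 7*w + 10) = (w - 4)*(w - 2)*(w - 5)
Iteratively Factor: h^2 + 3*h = (h + 3)*(h)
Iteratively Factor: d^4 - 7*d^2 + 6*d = (d - 2)*(d^3 + 2*d^2 - 3*d) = (d - 2)*(d - 1)*(d^2 + 3*d) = d*(d - 2)*(d - 1)*(d + 3)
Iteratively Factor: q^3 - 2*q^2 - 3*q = (q + 1)*(q^2 - 3*q) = q*(q + 1)*(q - 3)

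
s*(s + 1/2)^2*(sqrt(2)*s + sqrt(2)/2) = sqrt(2)*s^4 + 3*sqrt(2)*s^3/2 + 3*sqrt(2)*s^2/4 + sqrt(2)*s/8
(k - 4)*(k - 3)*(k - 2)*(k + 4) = k^4 - 5*k^3 - 10*k^2 + 80*k - 96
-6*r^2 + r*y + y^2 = (-2*r + y)*(3*r + y)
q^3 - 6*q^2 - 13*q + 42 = (q - 7)*(q - 2)*(q + 3)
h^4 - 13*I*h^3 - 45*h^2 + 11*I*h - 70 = (h - 7*I)*(h - 5*I)*(h - 2*I)*(h + I)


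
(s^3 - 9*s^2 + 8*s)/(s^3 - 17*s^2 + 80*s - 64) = s/(s - 8)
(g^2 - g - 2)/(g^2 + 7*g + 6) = (g - 2)/(g + 6)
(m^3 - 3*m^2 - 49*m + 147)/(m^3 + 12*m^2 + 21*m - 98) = (m^2 - 10*m + 21)/(m^2 + 5*m - 14)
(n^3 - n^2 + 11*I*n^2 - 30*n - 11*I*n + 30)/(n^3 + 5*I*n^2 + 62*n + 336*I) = (n^2 + n*(-1 + 5*I) - 5*I)/(n^2 - I*n + 56)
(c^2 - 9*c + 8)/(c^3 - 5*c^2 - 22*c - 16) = (c - 1)/(c^2 + 3*c + 2)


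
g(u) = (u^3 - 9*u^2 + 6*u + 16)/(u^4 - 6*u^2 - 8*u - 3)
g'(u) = (3*u^2 - 18*u + 6)/(u^4 - 6*u^2 - 8*u - 3) + (-4*u^3 + 12*u + 8)*(u^3 - 9*u^2 + 6*u + 16)/(u^4 - 6*u^2 - 8*u - 3)^2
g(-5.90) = -0.51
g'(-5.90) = -0.17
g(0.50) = -2.00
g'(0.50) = 3.47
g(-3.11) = -2.09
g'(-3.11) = -1.72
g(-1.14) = -353.69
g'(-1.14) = -4986.77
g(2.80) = 1.44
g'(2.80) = 7.97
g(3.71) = -0.47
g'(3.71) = 0.69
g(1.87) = -0.09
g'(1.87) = 0.66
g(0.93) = -0.98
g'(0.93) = 1.60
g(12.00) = 0.03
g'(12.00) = 0.00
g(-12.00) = -0.15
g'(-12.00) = -0.02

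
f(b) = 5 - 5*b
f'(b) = -5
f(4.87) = -19.35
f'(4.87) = -5.00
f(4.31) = -16.55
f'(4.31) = -5.00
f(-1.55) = 12.75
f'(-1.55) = -5.00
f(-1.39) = 11.95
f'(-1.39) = -5.00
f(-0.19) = 5.95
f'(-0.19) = -5.00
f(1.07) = -0.35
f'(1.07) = -5.00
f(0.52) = 2.40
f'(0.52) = -5.00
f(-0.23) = 6.15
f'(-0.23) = -5.00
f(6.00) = -25.00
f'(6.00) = -5.00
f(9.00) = -40.00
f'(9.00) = -5.00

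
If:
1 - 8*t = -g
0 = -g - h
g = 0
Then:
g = 0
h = 0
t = 1/8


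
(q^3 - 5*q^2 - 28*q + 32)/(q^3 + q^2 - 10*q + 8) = (q - 8)/(q - 2)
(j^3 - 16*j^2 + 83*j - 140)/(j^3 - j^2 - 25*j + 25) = (j^2 - 11*j + 28)/(j^2 + 4*j - 5)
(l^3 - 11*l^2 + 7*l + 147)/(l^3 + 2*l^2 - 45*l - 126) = (l - 7)/(l + 6)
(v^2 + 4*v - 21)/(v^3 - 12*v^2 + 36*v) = (v^2 + 4*v - 21)/(v*(v^2 - 12*v + 36))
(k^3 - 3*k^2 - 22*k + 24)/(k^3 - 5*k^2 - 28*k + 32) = (k - 6)/(k - 8)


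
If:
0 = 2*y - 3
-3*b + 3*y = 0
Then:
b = 3/2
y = 3/2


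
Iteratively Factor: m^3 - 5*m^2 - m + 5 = (m - 1)*(m^2 - 4*m - 5) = (m - 1)*(m + 1)*(m - 5)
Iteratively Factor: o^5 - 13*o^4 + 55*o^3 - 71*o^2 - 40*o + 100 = (o - 5)*(o^4 - 8*o^3 + 15*o^2 + 4*o - 20) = (o - 5)*(o - 2)*(o^3 - 6*o^2 + 3*o + 10) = (o - 5)*(o - 2)^2*(o^2 - 4*o - 5) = (o - 5)*(o - 2)^2*(o + 1)*(o - 5)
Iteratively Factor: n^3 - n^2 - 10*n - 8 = (n + 1)*(n^2 - 2*n - 8) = (n - 4)*(n + 1)*(n + 2)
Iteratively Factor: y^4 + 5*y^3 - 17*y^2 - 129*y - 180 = (y + 3)*(y^3 + 2*y^2 - 23*y - 60) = (y + 3)*(y + 4)*(y^2 - 2*y - 15) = (y + 3)^2*(y + 4)*(y - 5)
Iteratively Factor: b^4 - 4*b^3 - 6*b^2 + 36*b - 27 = (b - 3)*(b^3 - b^2 - 9*b + 9) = (b - 3)*(b - 1)*(b^2 - 9) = (b - 3)*(b - 1)*(b + 3)*(b - 3)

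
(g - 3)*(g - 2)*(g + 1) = g^3 - 4*g^2 + g + 6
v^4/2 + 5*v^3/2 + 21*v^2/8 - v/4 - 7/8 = (v/2 + 1/2)*(v - 1/2)*(v + 1)*(v + 7/2)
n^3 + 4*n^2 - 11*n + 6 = (n - 1)^2*(n + 6)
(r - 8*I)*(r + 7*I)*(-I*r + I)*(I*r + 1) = r^4 - r^3 - 2*I*r^3 + 55*r^2 + 2*I*r^2 - 55*r - 56*I*r + 56*I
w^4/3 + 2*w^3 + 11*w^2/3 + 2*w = w*(w/3 + 1)*(w + 1)*(w + 2)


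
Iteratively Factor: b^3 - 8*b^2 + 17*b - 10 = (b - 2)*(b^2 - 6*b + 5) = (b - 5)*(b - 2)*(b - 1)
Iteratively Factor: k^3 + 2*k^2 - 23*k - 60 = (k + 3)*(k^2 - k - 20) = (k - 5)*(k + 3)*(k + 4)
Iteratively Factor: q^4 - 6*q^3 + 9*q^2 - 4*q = (q - 1)*(q^3 - 5*q^2 + 4*q) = q*(q - 1)*(q^2 - 5*q + 4) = q*(q - 1)^2*(q - 4)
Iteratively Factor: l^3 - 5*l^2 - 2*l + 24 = (l - 3)*(l^2 - 2*l - 8) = (l - 3)*(l + 2)*(l - 4)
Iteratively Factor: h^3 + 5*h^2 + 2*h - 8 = (h + 2)*(h^2 + 3*h - 4) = (h + 2)*(h + 4)*(h - 1)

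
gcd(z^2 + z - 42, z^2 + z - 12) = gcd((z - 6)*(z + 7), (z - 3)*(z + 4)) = 1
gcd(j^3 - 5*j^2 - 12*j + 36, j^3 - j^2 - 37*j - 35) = 1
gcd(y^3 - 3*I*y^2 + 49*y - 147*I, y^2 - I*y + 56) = y + 7*I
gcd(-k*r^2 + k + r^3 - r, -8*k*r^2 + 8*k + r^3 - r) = r^2 - 1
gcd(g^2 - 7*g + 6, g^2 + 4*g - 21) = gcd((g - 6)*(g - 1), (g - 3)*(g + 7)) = 1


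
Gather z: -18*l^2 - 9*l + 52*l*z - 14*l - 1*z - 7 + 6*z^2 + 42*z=-18*l^2 - 23*l + 6*z^2 + z*(52*l + 41) - 7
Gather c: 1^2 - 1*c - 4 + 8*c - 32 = 7*c - 35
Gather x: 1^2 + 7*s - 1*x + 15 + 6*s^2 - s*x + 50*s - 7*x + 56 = 6*s^2 + 57*s + x*(-s - 8) + 72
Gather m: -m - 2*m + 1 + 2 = 3 - 3*m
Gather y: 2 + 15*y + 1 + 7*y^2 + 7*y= 7*y^2 + 22*y + 3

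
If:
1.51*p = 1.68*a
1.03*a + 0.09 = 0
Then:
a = -0.09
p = -0.10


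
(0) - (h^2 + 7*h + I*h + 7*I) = -h^2 - 7*h - I*h - 7*I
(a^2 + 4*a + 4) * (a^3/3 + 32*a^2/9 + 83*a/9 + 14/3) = a^5/3 + 44*a^4/9 + 223*a^3/9 + 502*a^2/9 + 500*a/9 + 56/3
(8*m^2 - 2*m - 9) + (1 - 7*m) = 8*m^2 - 9*m - 8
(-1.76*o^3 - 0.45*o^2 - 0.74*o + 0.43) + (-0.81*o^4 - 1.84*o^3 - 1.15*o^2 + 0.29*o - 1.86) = -0.81*o^4 - 3.6*o^3 - 1.6*o^2 - 0.45*o - 1.43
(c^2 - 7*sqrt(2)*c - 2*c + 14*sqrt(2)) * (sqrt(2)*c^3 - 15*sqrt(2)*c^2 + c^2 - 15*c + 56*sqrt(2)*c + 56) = sqrt(2)*c^5 - 17*sqrt(2)*c^4 - 13*c^4 + 79*sqrt(2)*c^3 + 221*c^3 - 1118*c^2 + 7*sqrt(2)*c^2 - 602*sqrt(2)*c + 1456*c + 784*sqrt(2)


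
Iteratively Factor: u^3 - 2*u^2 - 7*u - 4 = (u + 1)*(u^2 - 3*u - 4) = (u - 4)*(u + 1)*(u + 1)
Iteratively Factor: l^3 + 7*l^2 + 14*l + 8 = (l + 4)*(l^2 + 3*l + 2) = (l + 1)*(l + 4)*(l + 2)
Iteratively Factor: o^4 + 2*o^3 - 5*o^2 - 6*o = (o)*(o^3 + 2*o^2 - 5*o - 6) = o*(o - 2)*(o^2 + 4*o + 3) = o*(o - 2)*(o + 3)*(o + 1)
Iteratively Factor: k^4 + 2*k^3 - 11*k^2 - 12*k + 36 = (k + 3)*(k^3 - k^2 - 8*k + 12) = (k - 2)*(k + 3)*(k^2 + k - 6) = (k - 2)^2*(k + 3)*(k + 3)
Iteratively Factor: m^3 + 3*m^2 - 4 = (m + 2)*(m^2 + m - 2) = (m + 2)^2*(m - 1)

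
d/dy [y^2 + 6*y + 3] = 2*y + 6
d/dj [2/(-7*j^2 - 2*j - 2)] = 4*(7*j + 1)/(7*j^2 + 2*j + 2)^2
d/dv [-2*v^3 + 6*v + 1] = 6 - 6*v^2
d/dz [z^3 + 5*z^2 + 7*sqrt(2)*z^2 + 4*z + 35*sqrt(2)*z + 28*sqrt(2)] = 3*z^2 + 10*z + 14*sqrt(2)*z + 4 + 35*sqrt(2)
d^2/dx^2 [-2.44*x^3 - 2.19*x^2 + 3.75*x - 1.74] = -14.64*x - 4.38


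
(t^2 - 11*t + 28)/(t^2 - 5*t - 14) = (t - 4)/(t + 2)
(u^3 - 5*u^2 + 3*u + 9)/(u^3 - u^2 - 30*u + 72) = (u^2 - 2*u - 3)/(u^2 + 2*u - 24)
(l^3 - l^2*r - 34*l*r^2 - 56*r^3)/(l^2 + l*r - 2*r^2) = (-l^2 + 3*l*r + 28*r^2)/(-l + r)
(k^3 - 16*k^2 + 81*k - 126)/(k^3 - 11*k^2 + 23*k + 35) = (k^2 - 9*k + 18)/(k^2 - 4*k - 5)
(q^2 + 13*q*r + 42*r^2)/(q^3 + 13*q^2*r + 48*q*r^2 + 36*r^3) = (q + 7*r)/(q^2 + 7*q*r + 6*r^2)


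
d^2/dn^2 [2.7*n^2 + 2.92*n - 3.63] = 5.40000000000000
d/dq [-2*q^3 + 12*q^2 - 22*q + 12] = -6*q^2 + 24*q - 22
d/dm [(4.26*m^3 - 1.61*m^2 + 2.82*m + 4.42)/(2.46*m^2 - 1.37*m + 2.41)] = (10.4796*m^4 - 11.6724*m^3 + 26.0683*m^2 - 29.5066*m + 12.8516)/(6.0516*m^4 - 6.7404*m^3 + 13.7341*m^2 - 6.6034*m + 5.8081)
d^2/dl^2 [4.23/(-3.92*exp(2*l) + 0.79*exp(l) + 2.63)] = (4.23*(7.84*exp(l) - 0.79)*(15.68*exp(l) - 1.58)*exp(l) + (66.3264*exp(l) - 3.3417)*(-3.92*exp(2*l) + 0.79*exp(l) + 2.63))*exp(l)/(-3.92*exp(2*l) + 0.79*exp(l) + 2.63)^3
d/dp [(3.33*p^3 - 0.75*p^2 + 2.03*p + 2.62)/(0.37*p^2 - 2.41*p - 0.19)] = (1.2321*p^4 - 16.0506*p^3 - 0.8417*p^2 - 1.6538*p + 5.9285)/(0.1369*p^4 - 1.7834*p^3 + 5.6675*p^2 + 0.9158*p + 0.0361)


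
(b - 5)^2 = b^2 - 10*b + 25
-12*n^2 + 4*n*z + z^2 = (-2*n + z)*(6*n + z)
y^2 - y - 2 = (y - 2)*(y + 1)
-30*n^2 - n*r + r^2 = (-6*n + r)*(5*n + r)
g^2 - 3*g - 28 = (g - 7)*(g + 4)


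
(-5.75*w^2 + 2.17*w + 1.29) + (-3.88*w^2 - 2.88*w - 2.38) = -9.63*w^2 - 0.71*w - 1.09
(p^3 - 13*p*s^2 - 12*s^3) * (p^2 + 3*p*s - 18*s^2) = p^5 + 3*p^4*s - 31*p^3*s^2 - 51*p^2*s^3 + 198*p*s^4 + 216*s^5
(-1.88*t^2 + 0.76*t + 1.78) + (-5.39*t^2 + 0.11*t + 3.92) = -7.27*t^2 + 0.87*t + 5.7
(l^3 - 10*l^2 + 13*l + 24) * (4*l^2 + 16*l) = 4*l^5 - 24*l^4 - 108*l^3 + 304*l^2 + 384*l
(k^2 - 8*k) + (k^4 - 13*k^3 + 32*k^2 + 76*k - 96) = k^4 - 13*k^3 + 33*k^2 + 68*k - 96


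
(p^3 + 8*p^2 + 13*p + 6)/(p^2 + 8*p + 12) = (p^2 + 2*p + 1)/(p + 2)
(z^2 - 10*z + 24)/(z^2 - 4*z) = (z - 6)/z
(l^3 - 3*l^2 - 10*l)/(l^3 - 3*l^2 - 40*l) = (-l^2 + 3*l + 10)/(-l^2 + 3*l + 40)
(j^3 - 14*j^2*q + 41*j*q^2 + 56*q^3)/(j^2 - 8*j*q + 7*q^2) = (-j^2 + 7*j*q + 8*q^2)/(-j + q)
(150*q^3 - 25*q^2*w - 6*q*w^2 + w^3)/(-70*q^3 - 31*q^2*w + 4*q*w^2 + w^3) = (-30*q^2 - q*w + w^2)/(14*q^2 + 9*q*w + w^2)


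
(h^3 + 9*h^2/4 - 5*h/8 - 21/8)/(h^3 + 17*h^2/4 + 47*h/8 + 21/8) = (h - 1)/(h + 1)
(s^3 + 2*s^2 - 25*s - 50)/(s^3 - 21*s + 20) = (s^2 - 3*s - 10)/(s^2 - 5*s + 4)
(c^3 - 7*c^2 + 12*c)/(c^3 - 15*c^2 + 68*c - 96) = c/(c - 8)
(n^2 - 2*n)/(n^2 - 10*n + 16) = n/(n - 8)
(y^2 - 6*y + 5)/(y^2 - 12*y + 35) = (y - 1)/(y - 7)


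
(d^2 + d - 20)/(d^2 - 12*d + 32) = (d + 5)/(d - 8)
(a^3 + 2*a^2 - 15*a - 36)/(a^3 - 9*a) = (a^2 - a - 12)/(a*(a - 3))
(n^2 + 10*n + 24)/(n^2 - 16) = (n + 6)/(n - 4)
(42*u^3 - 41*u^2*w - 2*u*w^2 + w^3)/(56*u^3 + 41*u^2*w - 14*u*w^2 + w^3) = (6*u^2 - 5*u*w - w^2)/(8*u^2 + 7*u*w - w^2)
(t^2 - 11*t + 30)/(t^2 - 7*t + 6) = (t - 5)/(t - 1)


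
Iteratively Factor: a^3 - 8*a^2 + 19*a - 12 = (a - 4)*(a^2 - 4*a + 3) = (a - 4)*(a - 1)*(a - 3)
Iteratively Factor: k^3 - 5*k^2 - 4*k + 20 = (k - 2)*(k^2 - 3*k - 10) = (k - 2)*(k + 2)*(k - 5)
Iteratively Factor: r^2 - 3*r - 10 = (r + 2)*(r - 5)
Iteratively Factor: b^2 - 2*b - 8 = (b - 4)*(b + 2)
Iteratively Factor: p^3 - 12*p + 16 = (p - 2)*(p^2 + 2*p - 8) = (p - 2)*(p + 4)*(p - 2)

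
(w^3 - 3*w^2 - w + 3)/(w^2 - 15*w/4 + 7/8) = 8*(w^3 - 3*w^2 - w + 3)/(8*w^2 - 30*w + 7)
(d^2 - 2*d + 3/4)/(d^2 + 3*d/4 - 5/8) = 2*(2*d - 3)/(4*d + 5)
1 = 1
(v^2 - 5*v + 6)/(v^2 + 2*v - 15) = (v - 2)/(v + 5)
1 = 1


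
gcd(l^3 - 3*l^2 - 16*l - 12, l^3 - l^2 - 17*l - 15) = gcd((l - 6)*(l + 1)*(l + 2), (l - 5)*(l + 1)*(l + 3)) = l + 1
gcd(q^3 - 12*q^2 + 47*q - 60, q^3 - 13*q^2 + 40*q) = q - 5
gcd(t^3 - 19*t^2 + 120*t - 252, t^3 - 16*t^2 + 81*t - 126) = t^2 - 13*t + 42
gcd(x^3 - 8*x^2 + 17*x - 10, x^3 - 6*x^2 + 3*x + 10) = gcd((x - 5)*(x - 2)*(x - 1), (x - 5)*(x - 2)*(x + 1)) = x^2 - 7*x + 10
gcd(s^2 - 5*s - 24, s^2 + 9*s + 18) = s + 3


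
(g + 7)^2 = g^2 + 14*g + 49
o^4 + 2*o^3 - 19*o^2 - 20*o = o*(o - 4)*(o + 1)*(o + 5)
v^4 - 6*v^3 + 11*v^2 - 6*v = v*(v - 3)*(v - 2)*(v - 1)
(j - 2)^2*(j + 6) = j^3 + 2*j^2 - 20*j + 24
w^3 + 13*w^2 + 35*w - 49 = (w - 1)*(w + 7)^2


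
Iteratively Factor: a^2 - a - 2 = (a - 2)*(a + 1)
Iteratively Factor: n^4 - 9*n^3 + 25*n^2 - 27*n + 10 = (n - 2)*(n^3 - 7*n^2 + 11*n - 5) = (n - 5)*(n - 2)*(n^2 - 2*n + 1) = (n - 5)*(n - 2)*(n - 1)*(n - 1)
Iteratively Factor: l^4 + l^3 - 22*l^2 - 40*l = (l - 5)*(l^3 + 6*l^2 + 8*l) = l*(l - 5)*(l^2 + 6*l + 8) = l*(l - 5)*(l + 4)*(l + 2)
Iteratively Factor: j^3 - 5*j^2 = (j - 5)*(j^2) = j*(j - 5)*(j)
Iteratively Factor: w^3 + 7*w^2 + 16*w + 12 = (w + 2)*(w^2 + 5*w + 6) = (w + 2)*(w + 3)*(w + 2)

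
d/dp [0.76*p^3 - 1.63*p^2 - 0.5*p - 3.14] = 2.28*p^2 - 3.26*p - 0.5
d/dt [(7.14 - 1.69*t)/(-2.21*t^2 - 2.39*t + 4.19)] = (-3.7349*t^2 + 31.5588*t + 9.9835)/(4.8841*t^4 + 10.5638*t^3 - 12.8077*t^2 - 20.0282*t + 17.5561)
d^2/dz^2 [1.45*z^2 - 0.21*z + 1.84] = 2.90000000000000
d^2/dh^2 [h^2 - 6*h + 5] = 2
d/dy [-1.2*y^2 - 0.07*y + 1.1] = -2.4*y - 0.07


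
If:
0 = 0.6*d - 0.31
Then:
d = 0.52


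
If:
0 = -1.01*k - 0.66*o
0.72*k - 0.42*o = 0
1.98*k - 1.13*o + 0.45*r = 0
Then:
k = 0.00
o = 0.00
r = 0.00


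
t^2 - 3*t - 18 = (t - 6)*(t + 3)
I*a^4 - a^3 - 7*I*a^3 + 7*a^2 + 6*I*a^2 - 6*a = a*(a - 6)*(a + I)*(I*a - I)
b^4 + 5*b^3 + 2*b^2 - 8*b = b*(b - 1)*(b + 2)*(b + 4)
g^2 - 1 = (g - 1)*(g + 1)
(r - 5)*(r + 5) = r^2 - 25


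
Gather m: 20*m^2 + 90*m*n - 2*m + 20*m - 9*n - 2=20*m^2 + m*(90*n + 18) - 9*n - 2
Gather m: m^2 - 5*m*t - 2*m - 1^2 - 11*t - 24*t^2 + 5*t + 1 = m^2 + m*(-5*t - 2) - 24*t^2 - 6*t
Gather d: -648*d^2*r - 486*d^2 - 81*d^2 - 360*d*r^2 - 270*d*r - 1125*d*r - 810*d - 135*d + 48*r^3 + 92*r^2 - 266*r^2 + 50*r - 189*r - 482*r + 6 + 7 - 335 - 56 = d^2*(-648*r - 567) + d*(-360*r^2 - 1395*r - 945) + 48*r^3 - 174*r^2 - 621*r - 378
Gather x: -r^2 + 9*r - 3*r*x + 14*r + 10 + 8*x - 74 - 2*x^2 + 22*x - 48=-r^2 + 23*r - 2*x^2 + x*(30 - 3*r) - 112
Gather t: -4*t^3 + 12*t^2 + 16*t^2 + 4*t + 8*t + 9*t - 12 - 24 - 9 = -4*t^3 + 28*t^2 + 21*t - 45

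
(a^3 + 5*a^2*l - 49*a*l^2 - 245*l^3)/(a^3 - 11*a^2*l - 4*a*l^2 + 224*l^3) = (a^2 + 12*a*l + 35*l^2)/(a^2 - 4*a*l - 32*l^2)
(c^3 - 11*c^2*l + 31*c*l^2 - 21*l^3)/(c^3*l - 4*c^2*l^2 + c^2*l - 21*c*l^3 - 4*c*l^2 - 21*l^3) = (c^2 - 4*c*l + 3*l^2)/(l*(c^2 + 3*c*l + c + 3*l))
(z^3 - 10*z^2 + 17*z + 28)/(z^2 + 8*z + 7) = (z^2 - 11*z + 28)/(z + 7)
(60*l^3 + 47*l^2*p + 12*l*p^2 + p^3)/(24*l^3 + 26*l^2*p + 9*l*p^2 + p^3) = (5*l + p)/(2*l + p)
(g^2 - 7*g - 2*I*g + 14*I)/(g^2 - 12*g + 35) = (g - 2*I)/(g - 5)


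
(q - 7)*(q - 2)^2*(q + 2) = q^4 - 9*q^3 + 10*q^2 + 36*q - 56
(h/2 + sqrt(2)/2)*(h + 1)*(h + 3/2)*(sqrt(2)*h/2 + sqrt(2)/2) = sqrt(2)*h^4/4 + h^3/2 + 7*sqrt(2)*h^3/8 + sqrt(2)*h^2 + 7*h^2/4 + 3*sqrt(2)*h/8 + 2*h + 3/4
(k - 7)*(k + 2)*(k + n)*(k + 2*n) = k^4 + 3*k^3*n - 5*k^3 + 2*k^2*n^2 - 15*k^2*n - 14*k^2 - 10*k*n^2 - 42*k*n - 28*n^2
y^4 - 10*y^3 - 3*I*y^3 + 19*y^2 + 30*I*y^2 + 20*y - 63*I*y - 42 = (y - 7)*(y - 3)*(y - 2*I)*(y - I)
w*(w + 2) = w^2 + 2*w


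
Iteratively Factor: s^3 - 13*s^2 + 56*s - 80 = (s - 4)*(s^2 - 9*s + 20) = (s - 4)^2*(s - 5)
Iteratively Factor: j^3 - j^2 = (j - 1)*(j^2) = j*(j - 1)*(j)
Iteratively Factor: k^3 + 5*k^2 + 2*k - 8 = (k + 2)*(k^2 + 3*k - 4) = (k + 2)*(k + 4)*(k - 1)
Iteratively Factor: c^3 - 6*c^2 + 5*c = (c - 1)*(c^2 - 5*c) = (c - 5)*(c - 1)*(c)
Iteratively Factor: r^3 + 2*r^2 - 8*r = (r + 4)*(r^2 - 2*r) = r*(r + 4)*(r - 2)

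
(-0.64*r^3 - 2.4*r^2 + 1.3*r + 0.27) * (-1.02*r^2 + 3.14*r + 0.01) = 0.6528*r^5 + 0.4384*r^4 - 8.8684*r^3 + 3.7826*r^2 + 0.8608*r + 0.0027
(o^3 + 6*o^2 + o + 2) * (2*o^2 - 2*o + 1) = 2*o^5 + 10*o^4 - 9*o^3 + 8*o^2 - 3*o + 2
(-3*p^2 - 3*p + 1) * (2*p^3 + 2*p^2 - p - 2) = -6*p^5 - 12*p^4 - p^3 + 11*p^2 + 5*p - 2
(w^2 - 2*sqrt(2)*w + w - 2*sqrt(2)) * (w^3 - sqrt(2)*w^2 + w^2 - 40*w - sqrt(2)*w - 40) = w^5 - 3*sqrt(2)*w^4 + 2*w^4 - 35*w^3 - 6*sqrt(2)*w^3 - 72*w^2 + 77*sqrt(2)*w^2 - 36*w + 160*sqrt(2)*w + 80*sqrt(2)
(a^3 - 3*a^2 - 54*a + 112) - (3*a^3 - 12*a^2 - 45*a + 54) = -2*a^3 + 9*a^2 - 9*a + 58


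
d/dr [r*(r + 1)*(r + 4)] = 3*r^2 + 10*r + 4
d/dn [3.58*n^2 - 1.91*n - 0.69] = 7.16*n - 1.91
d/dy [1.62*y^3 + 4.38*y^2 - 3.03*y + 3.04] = 4.86*y^2 + 8.76*y - 3.03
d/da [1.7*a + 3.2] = 1.70000000000000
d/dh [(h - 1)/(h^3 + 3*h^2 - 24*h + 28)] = 2*(-h^2 - 2*h - 1)/(h^5 + 8*h^4 - 23*h^3 - 134*h^2 + 476*h - 392)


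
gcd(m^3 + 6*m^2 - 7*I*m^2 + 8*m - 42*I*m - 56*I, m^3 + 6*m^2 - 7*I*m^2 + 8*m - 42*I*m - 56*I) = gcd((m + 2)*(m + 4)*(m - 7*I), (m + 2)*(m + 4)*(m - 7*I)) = m^3 + m^2*(6 - 7*I) + m*(8 - 42*I) - 56*I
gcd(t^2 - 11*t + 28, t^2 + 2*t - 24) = t - 4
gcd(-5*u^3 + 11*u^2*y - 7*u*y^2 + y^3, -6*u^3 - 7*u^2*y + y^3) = 1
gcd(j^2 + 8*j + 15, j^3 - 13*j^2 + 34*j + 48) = 1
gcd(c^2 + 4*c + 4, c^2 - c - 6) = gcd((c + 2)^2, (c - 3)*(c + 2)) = c + 2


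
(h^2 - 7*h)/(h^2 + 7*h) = (h - 7)/(h + 7)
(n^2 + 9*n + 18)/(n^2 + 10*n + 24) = (n + 3)/(n + 4)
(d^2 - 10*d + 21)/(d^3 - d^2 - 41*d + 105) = (d - 7)/(d^2 + 2*d - 35)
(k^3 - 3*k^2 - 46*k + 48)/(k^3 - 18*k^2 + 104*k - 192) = (k^2 + 5*k - 6)/(k^2 - 10*k + 24)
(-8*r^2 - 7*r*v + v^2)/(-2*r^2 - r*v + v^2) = (8*r - v)/(2*r - v)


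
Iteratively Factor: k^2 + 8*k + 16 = (k + 4)*(k + 4)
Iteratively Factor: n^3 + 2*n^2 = (n)*(n^2 + 2*n) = n*(n + 2)*(n)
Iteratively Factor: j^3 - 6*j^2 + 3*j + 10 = (j + 1)*(j^2 - 7*j + 10) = (j - 5)*(j + 1)*(j - 2)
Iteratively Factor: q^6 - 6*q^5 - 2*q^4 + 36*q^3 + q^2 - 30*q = (q + 2)*(q^5 - 8*q^4 + 14*q^3 + 8*q^2 - 15*q) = (q - 3)*(q + 2)*(q^4 - 5*q^3 - q^2 + 5*q) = (q - 3)*(q + 1)*(q + 2)*(q^3 - 6*q^2 + 5*q) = q*(q - 3)*(q + 1)*(q + 2)*(q^2 - 6*q + 5) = q*(q - 3)*(q - 1)*(q + 1)*(q + 2)*(q - 5)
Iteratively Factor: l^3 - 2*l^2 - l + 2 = (l + 1)*(l^2 - 3*l + 2) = (l - 1)*(l + 1)*(l - 2)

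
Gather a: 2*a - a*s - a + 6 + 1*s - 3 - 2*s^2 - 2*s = a*(1 - s) - 2*s^2 - s + 3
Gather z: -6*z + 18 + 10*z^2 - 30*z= 10*z^2 - 36*z + 18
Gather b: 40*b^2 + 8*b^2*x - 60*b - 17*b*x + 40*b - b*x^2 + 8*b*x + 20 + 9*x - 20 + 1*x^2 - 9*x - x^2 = b^2*(8*x + 40) + b*(-x^2 - 9*x - 20)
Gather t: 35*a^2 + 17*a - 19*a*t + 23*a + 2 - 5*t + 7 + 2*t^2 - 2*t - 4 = 35*a^2 + 40*a + 2*t^2 + t*(-19*a - 7) + 5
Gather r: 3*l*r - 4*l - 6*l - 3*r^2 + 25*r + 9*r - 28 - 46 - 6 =-10*l - 3*r^2 + r*(3*l + 34) - 80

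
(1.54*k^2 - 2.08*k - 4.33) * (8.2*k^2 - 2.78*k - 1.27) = 12.628*k^4 - 21.3372*k^3 - 31.6794*k^2 + 14.679*k + 5.4991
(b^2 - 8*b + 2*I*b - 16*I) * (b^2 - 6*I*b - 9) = b^4 - 8*b^3 - 4*I*b^3 + 3*b^2 + 32*I*b^2 - 24*b - 18*I*b + 144*I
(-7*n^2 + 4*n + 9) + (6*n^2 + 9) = -n^2 + 4*n + 18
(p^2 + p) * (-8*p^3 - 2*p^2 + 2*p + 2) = -8*p^5 - 10*p^4 + 4*p^2 + 2*p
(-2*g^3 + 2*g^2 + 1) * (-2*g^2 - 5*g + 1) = 4*g^5 + 6*g^4 - 12*g^3 - 5*g + 1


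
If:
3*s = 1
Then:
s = 1/3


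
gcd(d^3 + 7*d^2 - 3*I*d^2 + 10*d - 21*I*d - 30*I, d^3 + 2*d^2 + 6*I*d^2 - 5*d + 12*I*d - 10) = d + 2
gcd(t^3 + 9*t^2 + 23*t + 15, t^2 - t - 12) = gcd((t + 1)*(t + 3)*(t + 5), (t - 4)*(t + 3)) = t + 3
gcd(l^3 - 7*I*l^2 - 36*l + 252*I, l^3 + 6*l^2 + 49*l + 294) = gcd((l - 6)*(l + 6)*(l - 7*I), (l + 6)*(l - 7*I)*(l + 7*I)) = l^2 + l*(6 - 7*I) - 42*I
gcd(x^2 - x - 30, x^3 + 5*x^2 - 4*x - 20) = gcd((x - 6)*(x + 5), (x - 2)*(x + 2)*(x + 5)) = x + 5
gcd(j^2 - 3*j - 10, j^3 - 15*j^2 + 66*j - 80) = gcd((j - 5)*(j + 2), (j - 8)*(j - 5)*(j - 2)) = j - 5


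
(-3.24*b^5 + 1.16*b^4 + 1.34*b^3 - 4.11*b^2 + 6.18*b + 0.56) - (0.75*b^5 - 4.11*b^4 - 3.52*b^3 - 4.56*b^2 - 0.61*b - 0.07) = -3.99*b^5 + 5.27*b^4 + 4.86*b^3 + 0.449999999999999*b^2 + 6.79*b + 0.63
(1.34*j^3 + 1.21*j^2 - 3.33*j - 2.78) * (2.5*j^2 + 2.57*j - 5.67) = 3.35*j^5 + 6.4688*j^4 - 12.8131*j^3 - 22.3688*j^2 + 11.7365*j + 15.7626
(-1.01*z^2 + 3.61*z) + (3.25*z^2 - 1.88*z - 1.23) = 2.24*z^2 + 1.73*z - 1.23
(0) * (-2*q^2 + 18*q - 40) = 0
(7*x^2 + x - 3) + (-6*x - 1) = 7*x^2 - 5*x - 4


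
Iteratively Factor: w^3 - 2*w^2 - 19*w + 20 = (w + 4)*(w^2 - 6*w + 5) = (w - 5)*(w + 4)*(w - 1)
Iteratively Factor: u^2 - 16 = (u + 4)*(u - 4)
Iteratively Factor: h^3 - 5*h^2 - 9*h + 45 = (h + 3)*(h^2 - 8*h + 15) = (h - 3)*(h + 3)*(h - 5)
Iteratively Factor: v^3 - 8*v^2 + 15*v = (v - 5)*(v^2 - 3*v) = (v - 5)*(v - 3)*(v)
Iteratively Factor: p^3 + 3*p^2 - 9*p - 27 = (p - 3)*(p^2 + 6*p + 9) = (p - 3)*(p + 3)*(p + 3)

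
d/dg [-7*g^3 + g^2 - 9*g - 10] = -21*g^2 + 2*g - 9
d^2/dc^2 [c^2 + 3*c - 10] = 2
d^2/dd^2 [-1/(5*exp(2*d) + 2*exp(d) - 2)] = 2*(-4*(5*exp(d) + 1)^2*exp(d) + (10*exp(d) + 1)*(5*exp(2*d) + 2*exp(d) - 2))*exp(d)/(5*exp(2*d) + 2*exp(d) - 2)^3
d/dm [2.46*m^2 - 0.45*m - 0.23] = 4.92*m - 0.45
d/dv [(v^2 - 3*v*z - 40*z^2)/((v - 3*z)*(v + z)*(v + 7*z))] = (-v^4 + 6*v^3*z + 118*v^2*z^2 + 358*v*z^3 - 617*z^4)/(v^6 + 10*v^5*z - 9*v^4*z^2 - 212*v^3*z^3 + 79*v^2*z^4 + 714*v*z^5 + 441*z^6)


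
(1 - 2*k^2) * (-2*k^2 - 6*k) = 4*k^4 + 12*k^3 - 2*k^2 - 6*k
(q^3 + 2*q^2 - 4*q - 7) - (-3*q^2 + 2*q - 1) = q^3 + 5*q^2 - 6*q - 6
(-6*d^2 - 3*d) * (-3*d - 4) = 18*d^3 + 33*d^2 + 12*d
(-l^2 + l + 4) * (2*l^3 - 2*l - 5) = -2*l^5 + 2*l^4 + 10*l^3 + 3*l^2 - 13*l - 20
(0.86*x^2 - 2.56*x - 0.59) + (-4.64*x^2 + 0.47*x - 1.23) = -3.78*x^2 - 2.09*x - 1.82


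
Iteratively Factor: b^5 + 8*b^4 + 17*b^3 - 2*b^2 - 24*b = (b + 2)*(b^4 + 6*b^3 + 5*b^2 - 12*b) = b*(b + 2)*(b^3 + 6*b^2 + 5*b - 12) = b*(b - 1)*(b + 2)*(b^2 + 7*b + 12) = b*(b - 1)*(b + 2)*(b + 3)*(b + 4)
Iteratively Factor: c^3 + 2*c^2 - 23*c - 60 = (c - 5)*(c^2 + 7*c + 12) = (c - 5)*(c + 3)*(c + 4)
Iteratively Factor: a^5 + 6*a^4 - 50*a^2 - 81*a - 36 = (a + 1)*(a^4 + 5*a^3 - 5*a^2 - 45*a - 36) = (a - 3)*(a + 1)*(a^3 + 8*a^2 + 19*a + 12) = (a - 3)*(a + 1)*(a + 4)*(a^2 + 4*a + 3) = (a - 3)*(a + 1)^2*(a + 4)*(a + 3)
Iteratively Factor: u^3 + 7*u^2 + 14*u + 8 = (u + 4)*(u^2 + 3*u + 2) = (u + 1)*(u + 4)*(u + 2)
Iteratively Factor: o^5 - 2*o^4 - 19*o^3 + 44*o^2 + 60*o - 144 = (o - 3)*(o^4 + o^3 - 16*o^2 - 4*o + 48) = (o - 3)^2*(o^3 + 4*o^2 - 4*o - 16) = (o - 3)^2*(o - 2)*(o^2 + 6*o + 8) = (o - 3)^2*(o - 2)*(o + 2)*(o + 4)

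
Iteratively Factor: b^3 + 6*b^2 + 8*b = (b + 4)*(b^2 + 2*b) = b*(b + 4)*(b + 2)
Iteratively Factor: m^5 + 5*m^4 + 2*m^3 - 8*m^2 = (m)*(m^4 + 5*m^3 + 2*m^2 - 8*m) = m*(m - 1)*(m^3 + 6*m^2 + 8*m) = m^2*(m - 1)*(m^2 + 6*m + 8) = m^2*(m - 1)*(m + 4)*(m + 2)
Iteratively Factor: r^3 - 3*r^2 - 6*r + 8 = (r - 4)*(r^2 + r - 2) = (r - 4)*(r + 2)*(r - 1)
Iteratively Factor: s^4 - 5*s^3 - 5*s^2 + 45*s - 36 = (s + 3)*(s^3 - 8*s^2 + 19*s - 12) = (s - 1)*(s + 3)*(s^2 - 7*s + 12) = (s - 4)*(s - 1)*(s + 3)*(s - 3)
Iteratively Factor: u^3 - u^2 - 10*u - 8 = (u + 2)*(u^2 - 3*u - 4) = (u + 1)*(u + 2)*(u - 4)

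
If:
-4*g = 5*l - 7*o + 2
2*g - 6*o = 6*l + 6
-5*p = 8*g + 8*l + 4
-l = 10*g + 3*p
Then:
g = -81/1031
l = -762/1031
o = -296/1031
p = 524/1031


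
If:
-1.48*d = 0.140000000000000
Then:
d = -0.09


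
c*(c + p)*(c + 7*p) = c^3 + 8*c^2*p + 7*c*p^2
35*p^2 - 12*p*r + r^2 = (-7*p + r)*(-5*p + r)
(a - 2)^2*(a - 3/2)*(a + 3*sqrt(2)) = a^4 - 11*a^3/2 + 3*sqrt(2)*a^3 - 33*sqrt(2)*a^2/2 + 10*a^2 - 6*a + 30*sqrt(2)*a - 18*sqrt(2)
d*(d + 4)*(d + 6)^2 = d^4 + 16*d^3 + 84*d^2 + 144*d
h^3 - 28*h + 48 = (h - 4)*(h - 2)*(h + 6)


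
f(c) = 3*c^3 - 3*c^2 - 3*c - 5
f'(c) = 9*c^2 - 6*c - 3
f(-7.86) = -1623.52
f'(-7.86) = 600.18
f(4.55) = 201.83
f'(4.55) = 156.02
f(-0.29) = -4.46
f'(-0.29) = -0.50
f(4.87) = 255.74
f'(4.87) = 181.23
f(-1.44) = -15.86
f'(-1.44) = 24.30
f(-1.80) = -26.82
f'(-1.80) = 36.96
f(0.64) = -7.36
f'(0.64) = -3.15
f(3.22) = 54.39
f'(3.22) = 71.00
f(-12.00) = -5585.00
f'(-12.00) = 1365.00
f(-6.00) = -743.00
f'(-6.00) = 357.00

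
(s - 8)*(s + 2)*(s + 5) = s^3 - s^2 - 46*s - 80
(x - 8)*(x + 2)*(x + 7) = x^3 + x^2 - 58*x - 112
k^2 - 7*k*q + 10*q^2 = (k - 5*q)*(k - 2*q)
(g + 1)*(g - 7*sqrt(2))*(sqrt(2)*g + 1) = sqrt(2)*g^3 - 13*g^2 + sqrt(2)*g^2 - 13*g - 7*sqrt(2)*g - 7*sqrt(2)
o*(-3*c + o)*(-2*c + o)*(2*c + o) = 12*c^3*o - 4*c^2*o^2 - 3*c*o^3 + o^4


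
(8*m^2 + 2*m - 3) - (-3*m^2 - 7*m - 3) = 11*m^2 + 9*m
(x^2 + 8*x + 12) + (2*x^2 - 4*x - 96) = 3*x^2 + 4*x - 84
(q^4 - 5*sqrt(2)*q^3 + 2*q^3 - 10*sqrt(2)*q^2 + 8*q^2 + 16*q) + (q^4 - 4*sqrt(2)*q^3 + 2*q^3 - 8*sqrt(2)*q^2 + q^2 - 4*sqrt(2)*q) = 2*q^4 - 9*sqrt(2)*q^3 + 4*q^3 - 18*sqrt(2)*q^2 + 9*q^2 - 4*sqrt(2)*q + 16*q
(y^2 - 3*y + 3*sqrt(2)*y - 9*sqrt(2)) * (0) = 0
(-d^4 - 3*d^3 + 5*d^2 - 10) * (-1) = d^4 + 3*d^3 - 5*d^2 + 10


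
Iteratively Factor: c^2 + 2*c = (c + 2)*(c)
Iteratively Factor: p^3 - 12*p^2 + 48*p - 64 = (p - 4)*(p^2 - 8*p + 16) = (p - 4)^2*(p - 4)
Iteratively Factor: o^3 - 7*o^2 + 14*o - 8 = (o - 1)*(o^2 - 6*o + 8) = (o - 2)*(o - 1)*(o - 4)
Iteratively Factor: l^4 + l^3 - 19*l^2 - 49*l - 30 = (l - 5)*(l^3 + 6*l^2 + 11*l + 6) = (l - 5)*(l + 2)*(l^2 + 4*l + 3) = (l - 5)*(l + 1)*(l + 2)*(l + 3)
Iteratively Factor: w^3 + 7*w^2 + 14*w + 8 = (w + 1)*(w^2 + 6*w + 8) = (w + 1)*(w + 4)*(w + 2)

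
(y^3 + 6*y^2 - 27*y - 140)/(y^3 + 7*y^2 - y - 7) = (y^2 - y - 20)/(y^2 - 1)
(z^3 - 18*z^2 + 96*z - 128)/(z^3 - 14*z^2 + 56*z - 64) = (z - 8)/(z - 4)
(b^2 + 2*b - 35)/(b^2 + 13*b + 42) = (b - 5)/(b + 6)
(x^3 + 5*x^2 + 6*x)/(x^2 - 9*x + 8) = x*(x^2 + 5*x + 6)/(x^2 - 9*x + 8)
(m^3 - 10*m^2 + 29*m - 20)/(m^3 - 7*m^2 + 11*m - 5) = (m - 4)/(m - 1)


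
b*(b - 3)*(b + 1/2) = b^3 - 5*b^2/2 - 3*b/2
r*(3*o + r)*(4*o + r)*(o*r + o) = 12*o^3*r^2 + 12*o^3*r + 7*o^2*r^3 + 7*o^2*r^2 + o*r^4 + o*r^3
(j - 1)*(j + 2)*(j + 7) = j^3 + 8*j^2 + 5*j - 14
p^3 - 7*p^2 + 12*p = p*(p - 4)*(p - 3)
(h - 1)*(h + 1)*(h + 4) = h^3 + 4*h^2 - h - 4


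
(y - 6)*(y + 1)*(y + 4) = y^3 - y^2 - 26*y - 24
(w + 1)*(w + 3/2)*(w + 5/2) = w^3 + 5*w^2 + 31*w/4 + 15/4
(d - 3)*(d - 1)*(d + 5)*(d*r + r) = d^4*r + 2*d^3*r - 16*d^2*r - 2*d*r + 15*r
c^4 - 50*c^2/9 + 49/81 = (c - 7/3)*(c - 1/3)*(c + 1/3)*(c + 7/3)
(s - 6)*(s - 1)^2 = s^3 - 8*s^2 + 13*s - 6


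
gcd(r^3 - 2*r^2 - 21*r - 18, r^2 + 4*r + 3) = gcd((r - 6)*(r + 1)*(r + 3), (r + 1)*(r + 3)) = r^2 + 4*r + 3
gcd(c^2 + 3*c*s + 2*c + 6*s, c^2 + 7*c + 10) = c + 2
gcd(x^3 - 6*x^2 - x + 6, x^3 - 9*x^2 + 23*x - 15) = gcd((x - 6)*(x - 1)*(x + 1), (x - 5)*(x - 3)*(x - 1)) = x - 1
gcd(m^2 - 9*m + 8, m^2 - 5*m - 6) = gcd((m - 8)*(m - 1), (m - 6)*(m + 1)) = 1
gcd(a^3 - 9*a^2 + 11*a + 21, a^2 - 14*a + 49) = a - 7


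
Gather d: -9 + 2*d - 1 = 2*d - 10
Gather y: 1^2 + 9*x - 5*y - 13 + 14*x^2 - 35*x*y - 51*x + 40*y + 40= 14*x^2 - 42*x + y*(35 - 35*x) + 28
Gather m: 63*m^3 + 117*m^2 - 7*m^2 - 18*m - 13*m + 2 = 63*m^3 + 110*m^2 - 31*m + 2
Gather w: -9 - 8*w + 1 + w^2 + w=w^2 - 7*w - 8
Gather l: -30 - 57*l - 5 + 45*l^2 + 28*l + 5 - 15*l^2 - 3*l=30*l^2 - 32*l - 30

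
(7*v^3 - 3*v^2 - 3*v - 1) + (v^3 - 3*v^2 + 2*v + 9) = 8*v^3 - 6*v^2 - v + 8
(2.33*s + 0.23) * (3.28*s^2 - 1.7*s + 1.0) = 7.6424*s^3 - 3.2066*s^2 + 1.939*s + 0.23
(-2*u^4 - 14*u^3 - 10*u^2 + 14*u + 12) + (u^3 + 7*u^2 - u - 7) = -2*u^4 - 13*u^3 - 3*u^2 + 13*u + 5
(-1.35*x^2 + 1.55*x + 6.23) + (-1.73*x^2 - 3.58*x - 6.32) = -3.08*x^2 - 2.03*x - 0.0899999999999999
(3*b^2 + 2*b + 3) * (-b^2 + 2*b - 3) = -3*b^4 + 4*b^3 - 8*b^2 - 9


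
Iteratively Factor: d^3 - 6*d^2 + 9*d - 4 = (d - 1)*(d^2 - 5*d + 4) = (d - 1)^2*(d - 4)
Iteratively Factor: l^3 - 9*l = (l + 3)*(l^2 - 3*l) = l*(l + 3)*(l - 3)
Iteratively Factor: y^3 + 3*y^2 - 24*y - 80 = (y + 4)*(y^2 - y - 20) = (y + 4)^2*(y - 5)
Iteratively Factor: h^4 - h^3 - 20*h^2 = (h)*(h^3 - h^2 - 20*h) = h*(h - 5)*(h^2 + 4*h) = h^2*(h - 5)*(h + 4)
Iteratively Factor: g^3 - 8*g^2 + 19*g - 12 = (g - 1)*(g^2 - 7*g + 12) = (g - 4)*(g - 1)*(g - 3)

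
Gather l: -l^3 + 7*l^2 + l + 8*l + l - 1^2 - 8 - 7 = -l^3 + 7*l^2 + 10*l - 16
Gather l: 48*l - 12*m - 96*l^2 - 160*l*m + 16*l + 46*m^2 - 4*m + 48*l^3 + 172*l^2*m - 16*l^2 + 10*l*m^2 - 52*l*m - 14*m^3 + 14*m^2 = 48*l^3 + l^2*(172*m - 112) + l*(10*m^2 - 212*m + 64) - 14*m^3 + 60*m^2 - 16*m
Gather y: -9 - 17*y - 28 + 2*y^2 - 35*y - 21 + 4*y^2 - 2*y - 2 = 6*y^2 - 54*y - 60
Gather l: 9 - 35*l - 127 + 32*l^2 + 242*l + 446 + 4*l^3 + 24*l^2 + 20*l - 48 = 4*l^3 + 56*l^2 + 227*l + 280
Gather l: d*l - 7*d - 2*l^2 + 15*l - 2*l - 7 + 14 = -7*d - 2*l^2 + l*(d + 13) + 7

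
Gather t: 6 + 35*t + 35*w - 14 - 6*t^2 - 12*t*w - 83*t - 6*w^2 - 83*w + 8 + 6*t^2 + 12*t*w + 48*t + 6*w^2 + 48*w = 0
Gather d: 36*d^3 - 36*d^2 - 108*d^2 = 36*d^3 - 144*d^2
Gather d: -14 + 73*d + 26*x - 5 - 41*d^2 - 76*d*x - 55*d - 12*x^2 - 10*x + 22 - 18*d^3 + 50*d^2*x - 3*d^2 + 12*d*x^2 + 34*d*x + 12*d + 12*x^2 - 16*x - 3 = -18*d^3 + d^2*(50*x - 44) + d*(12*x^2 - 42*x + 30)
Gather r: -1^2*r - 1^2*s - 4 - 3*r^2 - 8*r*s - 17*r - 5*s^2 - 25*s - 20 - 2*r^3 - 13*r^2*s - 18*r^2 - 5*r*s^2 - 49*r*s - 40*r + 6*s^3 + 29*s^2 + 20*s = -2*r^3 + r^2*(-13*s - 21) + r*(-5*s^2 - 57*s - 58) + 6*s^3 + 24*s^2 - 6*s - 24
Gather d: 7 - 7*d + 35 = 42 - 7*d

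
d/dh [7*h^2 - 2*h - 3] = 14*h - 2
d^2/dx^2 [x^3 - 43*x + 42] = 6*x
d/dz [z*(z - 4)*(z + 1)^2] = 4*z^3 - 6*z^2 - 14*z - 4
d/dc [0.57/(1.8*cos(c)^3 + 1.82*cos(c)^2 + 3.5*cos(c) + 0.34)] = (3.078*cos(c)^2 + 2.0748*cos(c) + 1.995)*sin(c)/(1.8*cos(c)^3 + 1.82*cos(c)^2 + 3.5*cos(c) + 0.34)^2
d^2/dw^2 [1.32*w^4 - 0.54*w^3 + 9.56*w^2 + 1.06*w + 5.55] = 15.84*w^2 - 3.24*w + 19.12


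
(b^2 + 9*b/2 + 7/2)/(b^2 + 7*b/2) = (b + 1)/b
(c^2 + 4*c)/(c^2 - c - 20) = c/(c - 5)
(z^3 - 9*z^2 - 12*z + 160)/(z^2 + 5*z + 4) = (z^2 - 13*z + 40)/(z + 1)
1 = 1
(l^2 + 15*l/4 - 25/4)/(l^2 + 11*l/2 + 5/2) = (4*l - 5)/(2*(2*l + 1))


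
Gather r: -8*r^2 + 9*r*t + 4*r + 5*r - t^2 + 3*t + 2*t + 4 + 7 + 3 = -8*r^2 + r*(9*t + 9) - t^2 + 5*t + 14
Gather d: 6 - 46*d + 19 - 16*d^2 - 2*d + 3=-16*d^2 - 48*d + 28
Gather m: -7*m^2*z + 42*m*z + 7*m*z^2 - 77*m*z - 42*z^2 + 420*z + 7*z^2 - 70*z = -7*m^2*z + m*(7*z^2 - 35*z) - 35*z^2 + 350*z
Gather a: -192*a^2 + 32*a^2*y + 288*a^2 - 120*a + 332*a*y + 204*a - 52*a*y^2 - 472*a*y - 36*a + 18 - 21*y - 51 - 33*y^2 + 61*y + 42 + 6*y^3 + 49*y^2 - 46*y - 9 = a^2*(32*y + 96) + a*(-52*y^2 - 140*y + 48) + 6*y^3 + 16*y^2 - 6*y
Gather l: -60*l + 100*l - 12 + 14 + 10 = 40*l + 12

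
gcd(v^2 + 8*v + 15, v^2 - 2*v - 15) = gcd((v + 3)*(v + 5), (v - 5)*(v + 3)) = v + 3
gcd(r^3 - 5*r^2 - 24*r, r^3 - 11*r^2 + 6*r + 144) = r^2 - 5*r - 24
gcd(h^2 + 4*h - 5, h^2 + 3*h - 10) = h + 5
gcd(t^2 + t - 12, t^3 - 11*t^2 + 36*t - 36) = t - 3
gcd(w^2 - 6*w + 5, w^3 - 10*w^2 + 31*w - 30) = w - 5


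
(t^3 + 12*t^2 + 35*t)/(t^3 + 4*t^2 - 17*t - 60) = t*(t + 7)/(t^2 - t - 12)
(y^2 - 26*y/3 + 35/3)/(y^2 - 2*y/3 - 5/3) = (y - 7)/(y + 1)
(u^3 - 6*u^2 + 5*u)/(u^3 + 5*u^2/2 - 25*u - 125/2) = 2*u*(u - 1)/(2*u^2 + 15*u + 25)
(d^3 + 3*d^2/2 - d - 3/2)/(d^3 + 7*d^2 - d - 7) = (d + 3/2)/(d + 7)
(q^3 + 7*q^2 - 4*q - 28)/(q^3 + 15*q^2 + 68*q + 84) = (q - 2)/(q + 6)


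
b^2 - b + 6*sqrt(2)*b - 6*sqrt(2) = (b - 1)*(b + 6*sqrt(2))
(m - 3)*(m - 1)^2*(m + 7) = m^4 + 2*m^3 - 28*m^2 + 46*m - 21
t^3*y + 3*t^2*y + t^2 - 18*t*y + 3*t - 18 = (t - 3)*(t + 6)*(t*y + 1)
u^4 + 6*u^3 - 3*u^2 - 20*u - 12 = (u - 2)*(u + 1)^2*(u + 6)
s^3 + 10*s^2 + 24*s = s*(s + 4)*(s + 6)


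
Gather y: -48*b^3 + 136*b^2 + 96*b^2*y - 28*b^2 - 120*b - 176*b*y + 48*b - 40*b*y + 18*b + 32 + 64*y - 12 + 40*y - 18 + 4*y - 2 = -48*b^3 + 108*b^2 - 54*b + y*(96*b^2 - 216*b + 108)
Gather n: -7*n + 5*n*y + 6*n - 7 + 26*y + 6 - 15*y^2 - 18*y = n*(5*y - 1) - 15*y^2 + 8*y - 1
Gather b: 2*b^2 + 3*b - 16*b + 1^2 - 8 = 2*b^2 - 13*b - 7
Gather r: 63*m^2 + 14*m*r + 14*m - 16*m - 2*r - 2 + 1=63*m^2 - 2*m + r*(14*m - 2) - 1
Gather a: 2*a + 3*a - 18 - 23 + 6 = 5*a - 35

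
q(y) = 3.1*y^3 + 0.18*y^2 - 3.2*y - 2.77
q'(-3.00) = 79.42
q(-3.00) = -75.25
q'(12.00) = 1340.32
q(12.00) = 5341.55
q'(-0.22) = -2.83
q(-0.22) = -2.09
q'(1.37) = 14.75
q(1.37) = 1.16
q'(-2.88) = 72.90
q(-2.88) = -66.11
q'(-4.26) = 164.04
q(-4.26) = -225.53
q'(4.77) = 210.12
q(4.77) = 322.51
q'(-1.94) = 31.10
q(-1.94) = -18.52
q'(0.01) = -3.20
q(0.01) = -2.80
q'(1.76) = 26.24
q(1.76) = 9.06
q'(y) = 9.3*y^2 + 0.36*y - 3.2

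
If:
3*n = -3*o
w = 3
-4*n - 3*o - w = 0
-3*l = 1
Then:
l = -1/3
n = -3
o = 3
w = 3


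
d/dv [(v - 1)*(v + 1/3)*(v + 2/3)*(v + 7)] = 4*v^3 + 21*v^2 - 14*v/9 - 17/3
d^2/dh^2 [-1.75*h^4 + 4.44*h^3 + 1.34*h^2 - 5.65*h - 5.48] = -21.0*h^2 + 26.64*h + 2.68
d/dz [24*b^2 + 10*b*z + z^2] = 10*b + 2*z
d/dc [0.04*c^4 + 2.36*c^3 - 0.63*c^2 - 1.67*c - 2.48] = 0.16*c^3 + 7.08*c^2 - 1.26*c - 1.67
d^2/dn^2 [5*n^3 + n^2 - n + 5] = 30*n + 2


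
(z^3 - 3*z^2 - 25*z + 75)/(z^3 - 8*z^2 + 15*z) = (z + 5)/z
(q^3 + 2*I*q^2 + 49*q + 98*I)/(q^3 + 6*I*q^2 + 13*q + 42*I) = (q - 7*I)/(q - 3*I)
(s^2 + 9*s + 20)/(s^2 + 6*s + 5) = (s + 4)/(s + 1)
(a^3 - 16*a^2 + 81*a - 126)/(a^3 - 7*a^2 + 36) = (a - 7)/(a + 2)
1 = 1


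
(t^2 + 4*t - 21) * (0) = 0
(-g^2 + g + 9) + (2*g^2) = g^2 + g + 9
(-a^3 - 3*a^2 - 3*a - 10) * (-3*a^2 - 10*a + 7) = 3*a^5 + 19*a^4 + 32*a^3 + 39*a^2 + 79*a - 70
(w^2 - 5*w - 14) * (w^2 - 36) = w^4 - 5*w^3 - 50*w^2 + 180*w + 504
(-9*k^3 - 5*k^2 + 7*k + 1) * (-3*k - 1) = 27*k^4 + 24*k^3 - 16*k^2 - 10*k - 1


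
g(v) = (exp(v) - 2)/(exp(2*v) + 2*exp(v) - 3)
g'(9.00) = 0.00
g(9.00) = 0.00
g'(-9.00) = 0.00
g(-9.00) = 0.67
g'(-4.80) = 0.00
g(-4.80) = 0.67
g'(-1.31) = 0.09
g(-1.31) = 0.72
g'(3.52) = -0.02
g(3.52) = 0.03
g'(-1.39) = 0.08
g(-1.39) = 0.72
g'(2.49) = -0.04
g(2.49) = 0.06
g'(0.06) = 69.34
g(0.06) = -3.74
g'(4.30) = -0.01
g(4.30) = 0.01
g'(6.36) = -0.00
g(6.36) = 0.00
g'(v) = (exp(v) - 2)*(-2*exp(2*v) - 2*exp(v))/(exp(2*v) + 2*exp(v) - 3)^2 + exp(v)/(exp(2*v) + 2*exp(v) - 3) = (-2*(exp(v) - 2)*(exp(v) + 1) + exp(2*v) + 2*exp(v) - 3)*exp(v)/(exp(2*v) + 2*exp(v) - 3)^2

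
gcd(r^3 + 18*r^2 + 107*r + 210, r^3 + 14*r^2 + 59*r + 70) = r^2 + 12*r + 35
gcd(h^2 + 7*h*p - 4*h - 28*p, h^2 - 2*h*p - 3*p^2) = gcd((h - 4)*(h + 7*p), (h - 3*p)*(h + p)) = 1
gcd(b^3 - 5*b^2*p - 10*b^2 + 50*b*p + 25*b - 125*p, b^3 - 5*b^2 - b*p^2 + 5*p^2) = b - 5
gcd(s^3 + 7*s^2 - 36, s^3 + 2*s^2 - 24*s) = s + 6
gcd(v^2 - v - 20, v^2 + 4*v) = v + 4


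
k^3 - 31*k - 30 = (k - 6)*(k + 1)*(k + 5)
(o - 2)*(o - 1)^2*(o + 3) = o^4 - o^3 - 7*o^2 + 13*o - 6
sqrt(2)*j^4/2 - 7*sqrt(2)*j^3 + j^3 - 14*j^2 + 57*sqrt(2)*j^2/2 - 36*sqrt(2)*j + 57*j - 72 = (j - 8)*(j - 3)^2*(sqrt(2)*j/2 + 1)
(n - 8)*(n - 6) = n^2 - 14*n + 48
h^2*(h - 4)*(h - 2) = h^4 - 6*h^3 + 8*h^2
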